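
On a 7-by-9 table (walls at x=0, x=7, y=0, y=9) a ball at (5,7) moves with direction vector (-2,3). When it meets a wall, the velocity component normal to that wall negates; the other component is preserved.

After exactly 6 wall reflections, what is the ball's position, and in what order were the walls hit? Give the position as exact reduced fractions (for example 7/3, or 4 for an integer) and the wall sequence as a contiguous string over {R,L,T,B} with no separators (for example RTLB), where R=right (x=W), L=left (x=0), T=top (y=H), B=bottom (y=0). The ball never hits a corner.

1. t=2/3 → T at (11/3,9); v=(-2,-3)
2. t=11/6 → L at (0,7/2); v=(2,-3)
3. t=7/6 → B at (7/3,0); v=(2,3)
4. t=7/3 → R at (7,7); v=(-2,3)
5. t=2/3 → T at (17/3,9); v=(-2,-3)
6. t=17/6 → L at (0,1/2); v=(2,-3)

Final position: (0,1/2)
Wall sequence: TLBRTL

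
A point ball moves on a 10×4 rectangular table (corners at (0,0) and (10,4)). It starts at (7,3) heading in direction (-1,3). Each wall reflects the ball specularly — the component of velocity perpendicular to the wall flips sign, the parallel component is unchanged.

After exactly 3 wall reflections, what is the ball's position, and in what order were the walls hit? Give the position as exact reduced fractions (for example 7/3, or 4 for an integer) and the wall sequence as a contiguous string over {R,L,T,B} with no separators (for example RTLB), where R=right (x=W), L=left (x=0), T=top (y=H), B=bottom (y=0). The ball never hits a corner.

Final position: (4,4)
Wall sequence: TBT

1. t=1/3 → T at (20/3,4); v=(-1,-3)
2. t=4/3 → B at (16/3,0); v=(-1,3)
3. t=4/3 → T at (4,4); v=(-1,-3)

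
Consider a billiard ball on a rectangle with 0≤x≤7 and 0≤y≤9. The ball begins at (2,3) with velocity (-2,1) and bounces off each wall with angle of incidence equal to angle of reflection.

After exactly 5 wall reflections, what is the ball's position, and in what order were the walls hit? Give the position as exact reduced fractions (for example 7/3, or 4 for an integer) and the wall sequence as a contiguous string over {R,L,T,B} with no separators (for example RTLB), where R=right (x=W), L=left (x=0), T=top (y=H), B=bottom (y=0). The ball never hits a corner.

Final position: (7,7/2)
Wall sequence: LRTLR

1. t=1 → L at (0,4); v=(2,1)
2. t=7/2 → R at (7,15/2); v=(-2,1)
3. t=3/2 → T at (4,9); v=(-2,-1)
4. t=2 → L at (0,7); v=(2,-1)
5. t=7/2 → R at (7,7/2); v=(-2,-1)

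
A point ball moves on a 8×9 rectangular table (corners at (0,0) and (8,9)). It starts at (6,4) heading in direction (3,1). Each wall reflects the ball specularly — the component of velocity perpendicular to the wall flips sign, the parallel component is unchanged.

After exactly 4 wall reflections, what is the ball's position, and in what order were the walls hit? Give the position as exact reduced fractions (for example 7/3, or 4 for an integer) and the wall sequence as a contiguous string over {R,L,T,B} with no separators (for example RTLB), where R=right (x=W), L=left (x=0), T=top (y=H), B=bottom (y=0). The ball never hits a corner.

1. t=2/3 → R at (8,14/3); v=(-3,1)
2. t=8/3 → L at (0,22/3); v=(3,1)
3. t=5/3 → T at (5,9); v=(3,-1)
4. t=1 → R at (8,8); v=(-3,-1)

Final position: (8,8)
Wall sequence: RLTR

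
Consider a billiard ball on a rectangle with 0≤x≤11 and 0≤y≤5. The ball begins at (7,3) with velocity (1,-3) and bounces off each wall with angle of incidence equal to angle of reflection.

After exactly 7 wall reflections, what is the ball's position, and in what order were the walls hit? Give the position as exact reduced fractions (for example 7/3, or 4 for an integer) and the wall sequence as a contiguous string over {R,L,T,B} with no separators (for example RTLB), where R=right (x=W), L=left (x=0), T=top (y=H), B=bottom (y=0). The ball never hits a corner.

Final position: (17/3,5)
Wall sequence: BTRBTBT

1. t=1 → B at (8,0); v=(1,3)
2. t=5/3 → T at (29/3,5); v=(1,-3)
3. t=4/3 → R at (11,1); v=(-1,-3)
4. t=1/3 → B at (32/3,0); v=(-1,3)
5. t=5/3 → T at (9,5); v=(-1,-3)
6. t=5/3 → B at (22/3,0); v=(-1,3)
7. t=5/3 → T at (17/3,5); v=(-1,-3)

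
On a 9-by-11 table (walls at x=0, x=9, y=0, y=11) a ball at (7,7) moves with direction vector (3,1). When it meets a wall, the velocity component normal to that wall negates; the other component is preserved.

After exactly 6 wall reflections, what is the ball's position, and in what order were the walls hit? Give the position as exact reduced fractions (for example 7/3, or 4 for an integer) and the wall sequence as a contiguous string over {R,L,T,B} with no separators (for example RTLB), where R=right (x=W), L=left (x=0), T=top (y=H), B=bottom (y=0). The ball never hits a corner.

1. t=2/3 → R at (9,23/3); v=(-3,1)
2. t=3 → L at (0,32/3); v=(3,1)
3. t=1/3 → T at (1,11); v=(3,-1)
4. t=8/3 → R at (9,25/3); v=(-3,-1)
5. t=3 → L at (0,16/3); v=(3,-1)
6. t=3 → R at (9,7/3); v=(-3,-1)

Final position: (9,7/3)
Wall sequence: RLTRLR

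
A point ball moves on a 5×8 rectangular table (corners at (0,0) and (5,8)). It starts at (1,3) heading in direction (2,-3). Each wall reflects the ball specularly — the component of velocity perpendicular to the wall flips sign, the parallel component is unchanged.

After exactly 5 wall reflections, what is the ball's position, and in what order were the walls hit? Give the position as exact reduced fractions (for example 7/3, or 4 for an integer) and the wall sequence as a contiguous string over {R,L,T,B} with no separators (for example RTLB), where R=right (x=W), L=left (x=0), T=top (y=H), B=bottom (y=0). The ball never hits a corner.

1. t=1 → B at (3,0); v=(2,3)
2. t=1 → R at (5,3); v=(-2,3)
3. t=5/3 → T at (5/3,8); v=(-2,-3)
4. t=5/6 → L at (0,11/2); v=(2,-3)
5. t=11/6 → B at (11/3,0); v=(2,3)

Final position: (11/3,0)
Wall sequence: BRTLB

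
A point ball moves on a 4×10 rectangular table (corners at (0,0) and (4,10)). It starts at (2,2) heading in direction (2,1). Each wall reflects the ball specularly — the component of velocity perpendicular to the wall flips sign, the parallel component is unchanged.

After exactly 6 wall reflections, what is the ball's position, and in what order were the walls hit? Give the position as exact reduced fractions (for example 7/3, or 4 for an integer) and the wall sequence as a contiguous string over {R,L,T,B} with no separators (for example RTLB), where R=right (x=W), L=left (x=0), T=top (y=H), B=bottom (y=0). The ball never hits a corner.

1. t=1 → R at (4,3); v=(-2,1)
2. t=2 → L at (0,5); v=(2,1)
3. t=2 → R at (4,7); v=(-2,1)
4. t=2 → L at (0,9); v=(2,1)
5. t=1 → T at (2,10); v=(2,-1)
6. t=1 → R at (4,9); v=(-2,-1)

Final position: (4,9)
Wall sequence: RLRLTR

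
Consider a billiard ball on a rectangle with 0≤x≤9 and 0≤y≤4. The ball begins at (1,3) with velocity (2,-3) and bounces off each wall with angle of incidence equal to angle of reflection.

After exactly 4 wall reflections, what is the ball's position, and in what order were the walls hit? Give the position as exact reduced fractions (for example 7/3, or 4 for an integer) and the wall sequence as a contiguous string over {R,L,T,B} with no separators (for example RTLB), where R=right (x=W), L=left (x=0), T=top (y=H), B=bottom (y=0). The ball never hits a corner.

Final position: (9,1)
Wall sequence: BTBR

1. t=1 → B at (3,0); v=(2,3)
2. t=4/3 → T at (17/3,4); v=(2,-3)
3. t=4/3 → B at (25/3,0); v=(2,3)
4. t=1/3 → R at (9,1); v=(-2,3)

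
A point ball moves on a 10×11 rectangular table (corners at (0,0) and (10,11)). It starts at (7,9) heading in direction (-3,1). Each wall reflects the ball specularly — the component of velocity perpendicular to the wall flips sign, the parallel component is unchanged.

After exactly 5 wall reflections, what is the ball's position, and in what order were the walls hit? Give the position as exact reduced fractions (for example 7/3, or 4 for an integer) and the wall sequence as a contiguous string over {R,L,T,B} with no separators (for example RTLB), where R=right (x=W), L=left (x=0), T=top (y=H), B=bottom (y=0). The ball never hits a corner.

Final position: (10,2/3)
Wall sequence: TLRLR

1. t=2 → T at (1,11); v=(-3,-1)
2. t=1/3 → L at (0,32/3); v=(3,-1)
3. t=10/3 → R at (10,22/3); v=(-3,-1)
4. t=10/3 → L at (0,4); v=(3,-1)
5. t=10/3 → R at (10,2/3); v=(-3,-1)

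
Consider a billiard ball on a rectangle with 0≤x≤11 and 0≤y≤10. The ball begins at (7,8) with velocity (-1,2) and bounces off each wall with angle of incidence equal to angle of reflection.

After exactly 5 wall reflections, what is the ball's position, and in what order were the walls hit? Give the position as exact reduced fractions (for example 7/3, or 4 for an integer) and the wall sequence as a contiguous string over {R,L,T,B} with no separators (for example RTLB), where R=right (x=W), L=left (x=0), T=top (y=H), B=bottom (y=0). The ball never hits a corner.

Final position: (9,0)
Wall sequence: TBLTB

1. t=1 → T at (6,10); v=(-1,-2)
2. t=5 → B at (1,0); v=(-1,2)
3. t=1 → L at (0,2); v=(1,2)
4. t=4 → T at (4,10); v=(1,-2)
5. t=5 → B at (9,0); v=(1,2)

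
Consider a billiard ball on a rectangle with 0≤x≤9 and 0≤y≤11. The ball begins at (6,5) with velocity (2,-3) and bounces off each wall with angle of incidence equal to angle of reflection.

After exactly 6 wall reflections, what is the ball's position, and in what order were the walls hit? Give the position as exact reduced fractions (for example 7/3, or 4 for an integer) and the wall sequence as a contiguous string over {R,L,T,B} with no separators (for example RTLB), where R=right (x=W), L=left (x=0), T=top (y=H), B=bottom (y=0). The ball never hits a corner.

1. t=3/2 → R at (9,1/2); v=(-2,-3)
2. t=1/6 → B at (26/3,0); v=(-2,3)
3. t=11/3 → T at (4/3,11); v=(-2,-3)
4. t=2/3 → L at (0,9); v=(2,-3)
5. t=3 → B at (6,0); v=(2,3)
6. t=3/2 → R at (9,9/2); v=(-2,3)

Final position: (9,9/2)
Wall sequence: RBTLBR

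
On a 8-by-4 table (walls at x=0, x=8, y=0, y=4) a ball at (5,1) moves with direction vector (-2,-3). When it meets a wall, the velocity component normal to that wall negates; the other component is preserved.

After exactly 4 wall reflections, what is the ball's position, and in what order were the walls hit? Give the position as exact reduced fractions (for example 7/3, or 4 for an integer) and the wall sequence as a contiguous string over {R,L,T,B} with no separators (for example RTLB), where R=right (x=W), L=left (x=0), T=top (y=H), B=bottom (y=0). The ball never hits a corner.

1. t=1/3 → B at (13/3,0); v=(-2,3)
2. t=4/3 → T at (5/3,4); v=(-2,-3)
3. t=5/6 → L at (0,3/2); v=(2,-3)
4. t=1/2 → B at (1,0); v=(2,3)

Final position: (1,0)
Wall sequence: BTLB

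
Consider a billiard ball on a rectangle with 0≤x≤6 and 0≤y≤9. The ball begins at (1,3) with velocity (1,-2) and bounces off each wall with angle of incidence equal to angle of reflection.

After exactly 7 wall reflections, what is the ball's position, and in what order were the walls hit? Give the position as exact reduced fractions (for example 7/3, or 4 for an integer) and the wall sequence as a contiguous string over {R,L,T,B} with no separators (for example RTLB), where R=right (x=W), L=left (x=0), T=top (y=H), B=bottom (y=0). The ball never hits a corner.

Final position: (6,5)
Wall sequence: BRTBLTR

1. t=3/2 → B at (5/2,0); v=(1,2)
2. t=7/2 → R at (6,7); v=(-1,2)
3. t=1 → T at (5,9); v=(-1,-2)
4. t=9/2 → B at (1/2,0); v=(-1,2)
5. t=1/2 → L at (0,1); v=(1,2)
6. t=4 → T at (4,9); v=(1,-2)
7. t=2 → R at (6,5); v=(-1,-2)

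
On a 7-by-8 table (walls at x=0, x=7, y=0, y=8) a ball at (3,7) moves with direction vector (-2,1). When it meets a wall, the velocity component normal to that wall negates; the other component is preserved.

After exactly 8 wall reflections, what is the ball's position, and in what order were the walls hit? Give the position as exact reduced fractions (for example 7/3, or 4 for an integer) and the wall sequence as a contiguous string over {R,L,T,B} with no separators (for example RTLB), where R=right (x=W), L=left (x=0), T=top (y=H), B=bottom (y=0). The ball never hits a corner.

1. t=1 → T at (1,8); v=(-2,-1)
2. t=1/2 → L at (0,15/2); v=(2,-1)
3. t=7/2 → R at (7,4); v=(-2,-1)
4. t=7/2 → L at (0,1/2); v=(2,-1)
5. t=1/2 → B at (1,0); v=(2,1)
6. t=3 → R at (7,3); v=(-2,1)
7. t=7/2 → L at (0,13/2); v=(2,1)
8. t=3/2 → T at (3,8); v=(2,-1)

Final position: (3,8)
Wall sequence: TLRLBRLT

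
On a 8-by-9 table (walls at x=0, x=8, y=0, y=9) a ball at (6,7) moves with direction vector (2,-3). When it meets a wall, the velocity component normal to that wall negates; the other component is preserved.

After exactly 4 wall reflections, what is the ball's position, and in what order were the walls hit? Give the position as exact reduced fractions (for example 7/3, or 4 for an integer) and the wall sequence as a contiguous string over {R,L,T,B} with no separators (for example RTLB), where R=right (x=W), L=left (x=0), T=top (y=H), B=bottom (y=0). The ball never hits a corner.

Final position: (2/3,9)
Wall sequence: RBLT

1. t=1 → R at (8,4); v=(-2,-3)
2. t=4/3 → B at (16/3,0); v=(-2,3)
3. t=8/3 → L at (0,8); v=(2,3)
4. t=1/3 → T at (2/3,9); v=(2,-3)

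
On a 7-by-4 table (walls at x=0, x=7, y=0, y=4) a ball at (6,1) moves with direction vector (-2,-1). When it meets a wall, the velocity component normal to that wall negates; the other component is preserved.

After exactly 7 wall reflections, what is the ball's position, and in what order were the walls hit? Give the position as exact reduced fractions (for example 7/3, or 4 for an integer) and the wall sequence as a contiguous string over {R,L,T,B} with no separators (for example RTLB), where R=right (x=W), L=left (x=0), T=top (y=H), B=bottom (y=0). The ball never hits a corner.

1. t=1 → B at (4,0); v=(-2,1)
2. t=2 → L at (0,2); v=(2,1)
3. t=2 → T at (4,4); v=(2,-1)
4. t=3/2 → R at (7,5/2); v=(-2,-1)
5. t=5/2 → B at (2,0); v=(-2,1)
6. t=1 → L at (0,1); v=(2,1)
7. t=3 → T at (6,4); v=(2,-1)

Final position: (6,4)
Wall sequence: BLTRBLT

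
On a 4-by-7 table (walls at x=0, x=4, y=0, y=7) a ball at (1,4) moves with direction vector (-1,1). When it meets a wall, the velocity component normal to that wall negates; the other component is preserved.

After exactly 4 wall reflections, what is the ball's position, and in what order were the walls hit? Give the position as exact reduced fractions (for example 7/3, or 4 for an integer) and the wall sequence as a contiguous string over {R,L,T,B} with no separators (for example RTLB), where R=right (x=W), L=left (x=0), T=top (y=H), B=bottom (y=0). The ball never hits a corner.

1. t=1 → L at (0,5); v=(1,1)
2. t=2 → T at (2,7); v=(1,-1)
3. t=2 → R at (4,5); v=(-1,-1)
4. t=4 → L at (0,1); v=(1,-1)

Final position: (0,1)
Wall sequence: LTRL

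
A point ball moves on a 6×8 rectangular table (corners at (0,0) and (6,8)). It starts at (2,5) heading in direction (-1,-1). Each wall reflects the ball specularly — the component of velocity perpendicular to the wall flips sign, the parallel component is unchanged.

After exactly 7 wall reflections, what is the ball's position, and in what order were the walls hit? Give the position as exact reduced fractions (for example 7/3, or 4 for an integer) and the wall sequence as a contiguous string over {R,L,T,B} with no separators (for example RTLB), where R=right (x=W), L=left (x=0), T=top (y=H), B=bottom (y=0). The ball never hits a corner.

1. t=2 → L at (0,3); v=(1,-1)
2. t=3 → B at (3,0); v=(1,1)
3. t=3 → R at (6,3); v=(-1,1)
4. t=5 → T at (1,8); v=(-1,-1)
5. t=1 → L at (0,7); v=(1,-1)
6. t=6 → R at (6,1); v=(-1,-1)
7. t=1 → B at (5,0); v=(-1,1)

Final position: (5,0)
Wall sequence: LBRTLRB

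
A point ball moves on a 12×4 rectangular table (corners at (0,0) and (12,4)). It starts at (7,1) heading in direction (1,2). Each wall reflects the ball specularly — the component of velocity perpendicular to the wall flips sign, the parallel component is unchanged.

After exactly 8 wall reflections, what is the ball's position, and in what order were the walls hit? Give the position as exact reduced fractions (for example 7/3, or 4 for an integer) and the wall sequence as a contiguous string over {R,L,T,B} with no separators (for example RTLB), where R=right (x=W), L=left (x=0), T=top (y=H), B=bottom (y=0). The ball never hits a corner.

1. t=3/2 → T at (17/2,4); v=(1,-2)
2. t=2 → B at (21/2,0); v=(1,2)
3. t=3/2 → R at (12,3); v=(-1,2)
4. t=1/2 → T at (23/2,4); v=(-1,-2)
5. t=2 → B at (19/2,0); v=(-1,2)
6. t=2 → T at (15/2,4); v=(-1,-2)
7. t=2 → B at (11/2,0); v=(-1,2)
8. t=2 → T at (7/2,4); v=(-1,-2)

Final position: (7/2,4)
Wall sequence: TBRTBTBT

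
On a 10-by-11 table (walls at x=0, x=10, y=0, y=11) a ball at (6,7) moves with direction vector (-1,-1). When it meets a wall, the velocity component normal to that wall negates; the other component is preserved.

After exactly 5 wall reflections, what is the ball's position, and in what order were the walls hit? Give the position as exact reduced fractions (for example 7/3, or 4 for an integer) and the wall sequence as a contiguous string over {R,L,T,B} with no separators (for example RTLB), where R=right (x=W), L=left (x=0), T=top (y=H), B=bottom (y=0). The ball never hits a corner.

1. t=6 → L at (0,1); v=(1,-1)
2. t=1 → B at (1,0); v=(1,1)
3. t=9 → R at (10,9); v=(-1,1)
4. t=2 → T at (8,11); v=(-1,-1)
5. t=8 → L at (0,3); v=(1,-1)

Final position: (0,3)
Wall sequence: LBRTL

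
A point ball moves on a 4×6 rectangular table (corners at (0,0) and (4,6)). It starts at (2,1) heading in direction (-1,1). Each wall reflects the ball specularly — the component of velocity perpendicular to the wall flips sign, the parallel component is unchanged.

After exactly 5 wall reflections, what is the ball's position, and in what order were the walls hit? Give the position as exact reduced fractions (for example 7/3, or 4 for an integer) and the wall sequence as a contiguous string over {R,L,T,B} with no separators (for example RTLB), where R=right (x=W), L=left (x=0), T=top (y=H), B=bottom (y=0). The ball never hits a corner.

1. t=2 → L at (0,3); v=(1,1)
2. t=3 → T at (3,6); v=(1,-1)
3. t=1 → R at (4,5); v=(-1,-1)
4. t=4 → L at (0,1); v=(1,-1)
5. t=1 → B at (1,0); v=(1,1)

Final position: (1,0)
Wall sequence: LTRLB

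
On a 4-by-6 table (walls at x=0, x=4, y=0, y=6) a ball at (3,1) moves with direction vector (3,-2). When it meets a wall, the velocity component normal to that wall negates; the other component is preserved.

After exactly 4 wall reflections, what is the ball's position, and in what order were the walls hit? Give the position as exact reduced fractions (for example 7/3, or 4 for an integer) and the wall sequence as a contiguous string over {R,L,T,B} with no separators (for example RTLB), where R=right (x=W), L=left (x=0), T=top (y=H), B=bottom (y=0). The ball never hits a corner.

Final position: (4,5)
Wall sequence: RBLR

1. t=1/3 → R at (4,1/3); v=(-3,-2)
2. t=1/6 → B at (7/2,0); v=(-3,2)
3. t=7/6 → L at (0,7/3); v=(3,2)
4. t=4/3 → R at (4,5); v=(-3,2)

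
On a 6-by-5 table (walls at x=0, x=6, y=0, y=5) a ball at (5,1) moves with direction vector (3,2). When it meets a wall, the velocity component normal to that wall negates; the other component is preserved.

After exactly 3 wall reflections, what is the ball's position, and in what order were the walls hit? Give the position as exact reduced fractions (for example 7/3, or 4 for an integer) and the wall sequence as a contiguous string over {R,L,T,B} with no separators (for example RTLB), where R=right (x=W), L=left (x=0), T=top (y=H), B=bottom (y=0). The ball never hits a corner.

Final position: (0,13/3)
Wall sequence: RTL

1. t=1/3 → R at (6,5/3); v=(-3,2)
2. t=5/3 → T at (1,5); v=(-3,-2)
3. t=1/3 → L at (0,13/3); v=(3,-2)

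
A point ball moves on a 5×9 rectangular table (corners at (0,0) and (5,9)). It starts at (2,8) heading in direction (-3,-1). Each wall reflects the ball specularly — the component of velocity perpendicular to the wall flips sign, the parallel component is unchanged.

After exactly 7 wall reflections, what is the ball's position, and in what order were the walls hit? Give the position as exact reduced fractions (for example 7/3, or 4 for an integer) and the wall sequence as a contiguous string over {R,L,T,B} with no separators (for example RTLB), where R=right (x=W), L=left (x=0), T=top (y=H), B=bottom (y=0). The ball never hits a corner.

1. t=2/3 → L at (0,22/3); v=(3,-1)
2. t=5/3 → R at (5,17/3); v=(-3,-1)
3. t=5/3 → L at (0,4); v=(3,-1)
4. t=5/3 → R at (5,7/3); v=(-3,-1)
5. t=5/3 → L at (0,2/3); v=(3,-1)
6. t=2/3 → B at (2,0); v=(3,1)
7. t=1 → R at (5,1); v=(-3,1)

Final position: (5,1)
Wall sequence: LRLRLBR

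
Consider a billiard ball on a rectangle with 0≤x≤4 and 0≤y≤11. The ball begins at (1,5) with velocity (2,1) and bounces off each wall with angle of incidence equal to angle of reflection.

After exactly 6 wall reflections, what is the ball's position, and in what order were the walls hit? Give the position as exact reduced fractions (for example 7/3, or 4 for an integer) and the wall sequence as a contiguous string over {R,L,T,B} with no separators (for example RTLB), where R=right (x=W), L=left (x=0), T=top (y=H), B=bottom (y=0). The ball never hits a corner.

Final position: (4,15/2)
Wall sequence: RLRTLR

1. t=3/2 → R at (4,13/2); v=(-2,1)
2. t=2 → L at (0,17/2); v=(2,1)
3. t=2 → R at (4,21/2); v=(-2,1)
4. t=1/2 → T at (3,11); v=(-2,-1)
5. t=3/2 → L at (0,19/2); v=(2,-1)
6. t=2 → R at (4,15/2); v=(-2,-1)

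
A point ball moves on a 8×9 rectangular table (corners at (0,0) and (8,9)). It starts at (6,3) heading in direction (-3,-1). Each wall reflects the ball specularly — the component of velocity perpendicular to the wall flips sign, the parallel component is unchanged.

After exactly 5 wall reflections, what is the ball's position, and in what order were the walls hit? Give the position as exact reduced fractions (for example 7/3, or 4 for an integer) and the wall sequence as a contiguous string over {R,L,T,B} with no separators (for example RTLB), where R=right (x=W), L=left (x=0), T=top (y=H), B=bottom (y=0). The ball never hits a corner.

Final position: (8,7)
Wall sequence: LBRLR

1. t=2 → L at (0,1); v=(3,-1)
2. t=1 → B at (3,0); v=(3,1)
3. t=5/3 → R at (8,5/3); v=(-3,1)
4. t=8/3 → L at (0,13/3); v=(3,1)
5. t=8/3 → R at (8,7); v=(-3,1)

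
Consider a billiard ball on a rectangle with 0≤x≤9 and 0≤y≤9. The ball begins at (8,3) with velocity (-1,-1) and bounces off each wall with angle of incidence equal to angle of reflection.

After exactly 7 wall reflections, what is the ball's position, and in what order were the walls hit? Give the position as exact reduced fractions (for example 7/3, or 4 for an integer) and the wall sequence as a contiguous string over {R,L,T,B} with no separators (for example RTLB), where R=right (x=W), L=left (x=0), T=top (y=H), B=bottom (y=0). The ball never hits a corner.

1. t=3 → B at (5,0); v=(-1,1)
2. t=5 → L at (0,5); v=(1,1)
3. t=4 → T at (4,9); v=(1,-1)
4. t=5 → R at (9,4); v=(-1,-1)
5. t=4 → B at (5,0); v=(-1,1)
6. t=5 → L at (0,5); v=(1,1)
7. t=4 → T at (4,9); v=(1,-1)

Final position: (4,9)
Wall sequence: BLTRBLT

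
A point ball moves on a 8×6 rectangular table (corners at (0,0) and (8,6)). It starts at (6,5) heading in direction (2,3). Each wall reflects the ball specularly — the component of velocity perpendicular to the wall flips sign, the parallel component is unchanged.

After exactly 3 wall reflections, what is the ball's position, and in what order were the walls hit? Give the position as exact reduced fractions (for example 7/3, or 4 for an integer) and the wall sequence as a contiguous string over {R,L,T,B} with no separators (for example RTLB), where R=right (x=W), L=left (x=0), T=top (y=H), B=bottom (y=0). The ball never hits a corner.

1. t=1/3 → T at (20/3,6); v=(2,-3)
2. t=2/3 → R at (8,4); v=(-2,-3)
3. t=4/3 → B at (16/3,0); v=(-2,3)

Final position: (16/3,0)
Wall sequence: TRB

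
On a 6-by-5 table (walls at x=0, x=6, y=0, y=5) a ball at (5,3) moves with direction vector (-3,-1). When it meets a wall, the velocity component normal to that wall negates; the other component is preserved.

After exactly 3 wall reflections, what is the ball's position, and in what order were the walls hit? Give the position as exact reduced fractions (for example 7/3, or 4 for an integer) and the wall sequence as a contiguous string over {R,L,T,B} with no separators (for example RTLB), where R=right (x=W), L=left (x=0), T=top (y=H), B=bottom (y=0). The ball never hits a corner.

Final position: (6,2/3)
Wall sequence: LBR

1. t=5/3 → L at (0,4/3); v=(3,-1)
2. t=4/3 → B at (4,0); v=(3,1)
3. t=2/3 → R at (6,2/3); v=(-3,1)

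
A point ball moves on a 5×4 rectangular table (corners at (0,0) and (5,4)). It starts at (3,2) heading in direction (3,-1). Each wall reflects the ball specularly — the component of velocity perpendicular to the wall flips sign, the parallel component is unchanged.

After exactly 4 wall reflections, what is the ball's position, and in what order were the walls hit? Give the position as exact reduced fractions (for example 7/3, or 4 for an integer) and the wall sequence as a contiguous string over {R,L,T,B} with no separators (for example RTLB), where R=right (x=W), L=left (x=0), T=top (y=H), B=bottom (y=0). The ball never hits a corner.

Final position: (5,2)
Wall sequence: RBLR

1. t=2/3 → R at (5,4/3); v=(-3,-1)
2. t=4/3 → B at (1,0); v=(-3,1)
3. t=1/3 → L at (0,1/3); v=(3,1)
4. t=5/3 → R at (5,2); v=(-3,1)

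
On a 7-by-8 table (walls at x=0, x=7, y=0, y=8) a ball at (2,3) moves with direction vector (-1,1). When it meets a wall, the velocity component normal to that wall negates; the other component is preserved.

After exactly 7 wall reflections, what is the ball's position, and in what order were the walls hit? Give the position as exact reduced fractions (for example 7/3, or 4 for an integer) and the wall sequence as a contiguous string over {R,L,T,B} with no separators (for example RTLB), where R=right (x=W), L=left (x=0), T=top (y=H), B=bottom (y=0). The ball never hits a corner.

1. t=2 → L at (0,5); v=(1,1)
2. t=3 → T at (3,8); v=(1,-1)
3. t=4 → R at (7,4); v=(-1,-1)
4. t=4 → B at (3,0); v=(-1,1)
5. t=3 → L at (0,3); v=(1,1)
6. t=5 → T at (5,8); v=(1,-1)
7. t=2 → R at (7,6); v=(-1,-1)

Final position: (7,6)
Wall sequence: LTRBLTR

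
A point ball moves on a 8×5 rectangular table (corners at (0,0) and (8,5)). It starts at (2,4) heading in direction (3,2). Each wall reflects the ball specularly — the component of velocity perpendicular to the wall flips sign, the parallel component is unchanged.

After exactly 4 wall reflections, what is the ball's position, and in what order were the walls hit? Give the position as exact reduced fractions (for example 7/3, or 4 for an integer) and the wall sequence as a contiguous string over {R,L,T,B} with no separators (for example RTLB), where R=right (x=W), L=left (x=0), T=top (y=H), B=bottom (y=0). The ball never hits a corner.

Final position: (0,10/3)
Wall sequence: TRBL

1. t=1/2 → T at (7/2,5); v=(3,-2)
2. t=3/2 → R at (8,2); v=(-3,-2)
3. t=1 → B at (5,0); v=(-3,2)
4. t=5/3 → L at (0,10/3); v=(3,2)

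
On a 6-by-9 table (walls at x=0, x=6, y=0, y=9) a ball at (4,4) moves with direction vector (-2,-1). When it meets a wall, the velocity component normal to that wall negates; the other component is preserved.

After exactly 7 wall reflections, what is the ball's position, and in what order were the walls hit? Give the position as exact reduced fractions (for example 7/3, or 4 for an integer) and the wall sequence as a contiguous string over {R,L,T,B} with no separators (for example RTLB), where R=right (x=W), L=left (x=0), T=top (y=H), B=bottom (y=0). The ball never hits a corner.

1. t=2 → L at (0,2); v=(2,-1)
2. t=2 → B at (4,0); v=(2,1)
3. t=1 → R at (6,1); v=(-2,1)
4. t=3 → L at (0,4); v=(2,1)
5. t=3 → R at (6,7); v=(-2,1)
6. t=2 → T at (2,9); v=(-2,-1)
7. t=1 → L at (0,8); v=(2,-1)

Final position: (0,8)
Wall sequence: LBRLRTL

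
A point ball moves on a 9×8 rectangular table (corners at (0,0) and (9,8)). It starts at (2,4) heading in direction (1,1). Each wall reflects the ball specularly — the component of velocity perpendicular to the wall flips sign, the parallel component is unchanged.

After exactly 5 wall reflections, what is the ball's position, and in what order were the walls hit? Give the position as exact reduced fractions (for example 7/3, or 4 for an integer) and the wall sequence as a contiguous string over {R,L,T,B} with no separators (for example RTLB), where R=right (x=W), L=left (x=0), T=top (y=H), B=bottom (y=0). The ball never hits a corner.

Final position: (4,8)
Wall sequence: TRBLT

1. t=4 → T at (6,8); v=(1,-1)
2. t=3 → R at (9,5); v=(-1,-1)
3. t=5 → B at (4,0); v=(-1,1)
4. t=4 → L at (0,4); v=(1,1)
5. t=4 → T at (4,8); v=(1,-1)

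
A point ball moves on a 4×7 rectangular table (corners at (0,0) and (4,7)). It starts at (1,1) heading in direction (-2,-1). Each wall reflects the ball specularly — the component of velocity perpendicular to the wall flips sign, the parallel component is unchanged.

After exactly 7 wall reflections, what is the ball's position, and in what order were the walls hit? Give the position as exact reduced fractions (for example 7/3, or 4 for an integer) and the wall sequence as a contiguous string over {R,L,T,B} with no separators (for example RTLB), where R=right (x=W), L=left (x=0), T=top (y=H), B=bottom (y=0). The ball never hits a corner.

1. t=1/2 → L at (0,1/2); v=(2,-1)
2. t=1/2 → B at (1,0); v=(2,1)
3. t=3/2 → R at (4,3/2); v=(-2,1)
4. t=2 → L at (0,7/2); v=(2,1)
5. t=2 → R at (4,11/2); v=(-2,1)
6. t=3/2 → T at (1,7); v=(-2,-1)
7. t=1/2 → L at (0,13/2); v=(2,-1)

Final position: (0,13/2)
Wall sequence: LBRLRTL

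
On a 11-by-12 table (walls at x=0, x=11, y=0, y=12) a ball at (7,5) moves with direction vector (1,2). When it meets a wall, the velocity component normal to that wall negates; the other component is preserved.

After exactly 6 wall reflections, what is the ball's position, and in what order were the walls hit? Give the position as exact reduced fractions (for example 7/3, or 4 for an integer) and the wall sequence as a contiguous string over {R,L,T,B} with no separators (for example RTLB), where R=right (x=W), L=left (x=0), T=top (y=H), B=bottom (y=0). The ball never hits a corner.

1. t=7/2 → T at (21/2,12); v=(1,-2)
2. t=1/2 → R at (11,11); v=(-1,-2)
3. t=11/2 → B at (11/2,0); v=(-1,2)
4. t=11/2 → L at (0,11); v=(1,2)
5. t=1/2 → T at (1/2,12); v=(1,-2)
6. t=6 → B at (13/2,0); v=(1,2)

Final position: (13/2,0)
Wall sequence: TRBLTB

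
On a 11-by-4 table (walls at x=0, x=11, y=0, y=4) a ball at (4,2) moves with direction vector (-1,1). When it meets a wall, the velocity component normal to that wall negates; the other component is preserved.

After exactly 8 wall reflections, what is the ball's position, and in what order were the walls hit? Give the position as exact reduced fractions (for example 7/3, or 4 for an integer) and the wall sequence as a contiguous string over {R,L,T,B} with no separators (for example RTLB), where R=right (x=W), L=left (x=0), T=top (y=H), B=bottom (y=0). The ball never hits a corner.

Final position: (4,0)
Wall sequence: TLBTBRTB

1. t=2 → T at (2,4); v=(-1,-1)
2. t=2 → L at (0,2); v=(1,-1)
3. t=2 → B at (2,0); v=(1,1)
4. t=4 → T at (6,4); v=(1,-1)
5. t=4 → B at (10,0); v=(1,1)
6. t=1 → R at (11,1); v=(-1,1)
7. t=3 → T at (8,4); v=(-1,-1)
8. t=4 → B at (4,0); v=(-1,1)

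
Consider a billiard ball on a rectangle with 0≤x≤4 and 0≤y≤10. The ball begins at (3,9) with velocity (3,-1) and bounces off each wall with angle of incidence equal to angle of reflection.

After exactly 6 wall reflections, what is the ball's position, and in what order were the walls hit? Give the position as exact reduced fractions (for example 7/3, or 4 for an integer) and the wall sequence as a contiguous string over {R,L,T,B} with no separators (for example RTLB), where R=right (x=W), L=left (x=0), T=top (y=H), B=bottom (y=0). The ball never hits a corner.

1. t=1/3 → R at (4,26/3); v=(-3,-1)
2. t=4/3 → L at (0,22/3); v=(3,-1)
3. t=4/3 → R at (4,6); v=(-3,-1)
4. t=4/3 → L at (0,14/3); v=(3,-1)
5. t=4/3 → R at (4,10/3); v=(-3,-1)
6. t=4/3 → L at (0,2); v=(3,-1)

Final position: (0,2)
Wall sequence: RLRLRL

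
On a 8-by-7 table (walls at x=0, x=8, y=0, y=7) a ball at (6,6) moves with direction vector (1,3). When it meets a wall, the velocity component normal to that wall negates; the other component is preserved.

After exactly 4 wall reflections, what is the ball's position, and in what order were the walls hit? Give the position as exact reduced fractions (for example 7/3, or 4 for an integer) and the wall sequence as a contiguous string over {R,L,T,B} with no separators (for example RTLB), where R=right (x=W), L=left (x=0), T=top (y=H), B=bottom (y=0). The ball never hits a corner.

Final position: (5,7)
Wall sequence: TRBT

1. t=1/3 → T at (19/3,7); v=(1,-3)
2. t=5/3 → R at (8,2); v=(-1,-3)
3. t=2/3 → B at (22/3,0); v=(-1,3)
4. t=7/3 → T at (5,7); v=(-1,-3)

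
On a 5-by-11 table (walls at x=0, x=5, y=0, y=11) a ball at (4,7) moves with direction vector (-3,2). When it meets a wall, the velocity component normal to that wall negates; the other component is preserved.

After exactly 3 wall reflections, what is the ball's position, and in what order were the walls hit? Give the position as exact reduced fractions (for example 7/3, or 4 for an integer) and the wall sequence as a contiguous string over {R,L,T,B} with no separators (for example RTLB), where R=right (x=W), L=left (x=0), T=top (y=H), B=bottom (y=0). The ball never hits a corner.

Final position: (5,9)
Wall sequence: LTR

1. t=4/3 → L at (0,29/3); v=(3,2)
2. t=2/3 → T at (2,11); v=(3,-2)
3. t=1 → R at (5,9); v=(-3,-2)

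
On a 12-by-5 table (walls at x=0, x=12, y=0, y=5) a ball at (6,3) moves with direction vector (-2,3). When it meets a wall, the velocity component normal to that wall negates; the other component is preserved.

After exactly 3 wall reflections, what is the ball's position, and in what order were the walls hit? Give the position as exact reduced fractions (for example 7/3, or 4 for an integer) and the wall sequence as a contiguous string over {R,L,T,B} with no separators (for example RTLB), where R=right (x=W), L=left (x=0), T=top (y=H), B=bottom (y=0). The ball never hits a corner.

1. t=2/3 → T at (14/3,5); v=(-2,-3)
2. t=5/3 → B at (4/3,0); v=(-2,3)
3. t=2/3 → L at (0,2); v=(2,3)

Final position: (0,2)
Wall sequence: TBL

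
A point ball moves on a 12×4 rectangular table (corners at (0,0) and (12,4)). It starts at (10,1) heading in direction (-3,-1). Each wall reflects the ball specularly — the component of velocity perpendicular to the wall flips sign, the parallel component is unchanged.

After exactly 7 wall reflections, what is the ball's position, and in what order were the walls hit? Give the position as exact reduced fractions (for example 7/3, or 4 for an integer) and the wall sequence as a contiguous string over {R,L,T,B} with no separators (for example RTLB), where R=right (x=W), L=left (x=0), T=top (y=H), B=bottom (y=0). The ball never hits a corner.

Final position: (5,4)
Wall sequence: BLTRBLT

1. t=1 → B at (7,0); v=(-3,1)
2. t=7/3 → L at (0,7/3); v=(3,1)
3. t=5/3 → T at (5,4); v=(3,-1)
4. t=7/3 → R at (12,5/3); v=(-3,-1)
5. t=5/3 → B at (7,0); v=(-3,1)
6. t=7/3 → L at (0,7/3); v=(3,1)
7. t=5/3 → T at (5,4); v=(3,-1)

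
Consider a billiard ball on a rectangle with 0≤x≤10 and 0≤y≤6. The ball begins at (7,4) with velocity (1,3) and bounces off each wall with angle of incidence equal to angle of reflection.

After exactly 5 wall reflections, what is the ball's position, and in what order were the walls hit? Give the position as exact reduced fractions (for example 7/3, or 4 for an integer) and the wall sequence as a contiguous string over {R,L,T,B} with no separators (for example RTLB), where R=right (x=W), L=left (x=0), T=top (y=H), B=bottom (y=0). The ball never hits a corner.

Final position: (19/3,0)
Wall sequence: TBRTB

1. t=2/3 → T at (23/3,6); v=(1,-3)
2. t=2 → B at (29/3,0); v=(1,3)
3. t=1/3 → R at (10,1); v=(-1,3)
4. t=5/3 → T at (25/3,6); v=(-1,-3)
5. t=2 → B at (19/3,0); v=(-1,3)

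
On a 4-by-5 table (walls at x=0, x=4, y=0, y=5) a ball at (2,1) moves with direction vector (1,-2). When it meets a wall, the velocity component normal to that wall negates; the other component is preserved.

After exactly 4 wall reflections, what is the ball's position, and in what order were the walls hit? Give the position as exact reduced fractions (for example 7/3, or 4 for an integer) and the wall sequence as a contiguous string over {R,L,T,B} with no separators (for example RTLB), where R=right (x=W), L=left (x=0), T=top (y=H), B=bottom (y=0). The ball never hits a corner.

1. t=1/2 → B at (5/2,0); v=(1,2)
2. t=3/2 → R at (4,3); v=(-1,2)
3. t=1 → T at (3,5); v=(-1,-2)
4. t=5/2 → B at (1/2,0); v=(-1,2)

Final position: (1/2,0)
Wall sequence: BRTB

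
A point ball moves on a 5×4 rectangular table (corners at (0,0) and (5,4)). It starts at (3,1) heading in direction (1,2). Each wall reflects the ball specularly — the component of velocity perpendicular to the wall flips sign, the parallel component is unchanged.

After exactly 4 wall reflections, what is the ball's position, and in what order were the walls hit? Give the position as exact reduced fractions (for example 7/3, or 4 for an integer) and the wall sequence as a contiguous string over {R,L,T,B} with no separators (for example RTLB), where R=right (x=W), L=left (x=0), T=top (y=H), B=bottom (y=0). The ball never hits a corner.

1. t=3/2 → T at (9/2,4); v=(1,-2)
2. t=1/2 → R at (5,3); v=(-1,-2)
3. t=3/2 → B at (7/2,0); v=(-1,2)
4. t=2 → T at (3/2,4); v=(-1,-2)

Final position: (3/2,4)
Wall sequence: TRBT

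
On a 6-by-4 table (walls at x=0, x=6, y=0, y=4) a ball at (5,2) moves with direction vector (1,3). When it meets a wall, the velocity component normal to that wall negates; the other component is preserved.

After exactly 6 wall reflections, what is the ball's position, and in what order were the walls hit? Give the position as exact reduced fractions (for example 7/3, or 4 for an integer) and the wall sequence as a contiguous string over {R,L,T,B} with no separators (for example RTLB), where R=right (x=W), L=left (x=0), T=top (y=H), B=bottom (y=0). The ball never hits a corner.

Final position: (1,4)
Wall sequence: TRBTBT

1. t=2/3 → T at (17/3,4); v=(1,-3)
2. t=1/3 → R at (6,3); v=(-1,-3)
3. t=1 → B at (5,0); v=(-1,3)
4. t=4/3 → T at (11/3,4); v=(-1,-3)
5. t=4/3 → B at (7/3,0); v=(-1,3)
6. t=4/3 → T at (1,4); v=(-1,-3)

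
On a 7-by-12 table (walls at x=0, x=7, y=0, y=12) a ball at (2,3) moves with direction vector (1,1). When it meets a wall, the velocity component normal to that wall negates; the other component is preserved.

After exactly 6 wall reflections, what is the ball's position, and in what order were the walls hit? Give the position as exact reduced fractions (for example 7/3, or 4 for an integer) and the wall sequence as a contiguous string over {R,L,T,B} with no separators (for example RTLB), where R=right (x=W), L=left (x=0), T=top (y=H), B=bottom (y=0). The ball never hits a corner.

Final position: (0,5)
Wall sequence: RTLRBL

1. t=5 → R at (7,8); v=(-1,1)
2. t=4 → T at (3,12); v=(-1,-1)
3. t=3 → L at (0,9); v=(1,-1)
4. t=7 → R at (7,2); v=(-1,-1)
5. t=2 → B at (5,0); v=(-1,1)
6. t=5 → L at (0,5); v=(1,1)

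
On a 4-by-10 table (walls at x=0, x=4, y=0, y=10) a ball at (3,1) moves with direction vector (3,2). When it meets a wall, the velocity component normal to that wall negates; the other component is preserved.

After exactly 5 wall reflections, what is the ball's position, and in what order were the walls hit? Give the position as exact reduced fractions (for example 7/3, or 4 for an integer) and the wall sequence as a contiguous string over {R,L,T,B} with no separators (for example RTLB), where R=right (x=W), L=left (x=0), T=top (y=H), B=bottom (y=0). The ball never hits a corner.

Final position: (1/2,10)
Wall sequence: RLRLT

1. t=1/3 → R at (4,5/3); v=(-3,2)
2. t=4/3 → L at (0,13/3); v=(3,2)
3. t=4/3 → R at (4,7); v=(-3,2)
4. t=4/3 → L at (0,29/3); v=(3,2)
5. t=1/6 → T at (1/2,10); v=(3,-2)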